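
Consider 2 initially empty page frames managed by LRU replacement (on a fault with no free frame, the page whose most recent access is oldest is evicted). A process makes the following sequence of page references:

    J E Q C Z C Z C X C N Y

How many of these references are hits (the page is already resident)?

4

J → miss, frames [J]
E → miss, frames [J, E]
Q → miss, evict J, frames [E, Q]
C → miss, evict E, frames [Q, C]
Z → miss, evict Q, frames [C, Z]
C → hit
Z → hit
C → hit
X → miss, evict Z, frames [C, X]
C → hit
N → miss, evict X, frames [C, N]
Y → miss, evict C, frames [N, Y]
Hits: 4.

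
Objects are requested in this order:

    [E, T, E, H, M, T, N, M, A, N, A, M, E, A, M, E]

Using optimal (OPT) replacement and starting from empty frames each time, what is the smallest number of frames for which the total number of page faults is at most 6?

4

f=1: 16 faults
f=2: 9 faults
f=3: 7 faults
f=4: 6 faults
f=5: 6 faults
f=6: 6 faults
Smallest f with faults ≤ 6 is 4.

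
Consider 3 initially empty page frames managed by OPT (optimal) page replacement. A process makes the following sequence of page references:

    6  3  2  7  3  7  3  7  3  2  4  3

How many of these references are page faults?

6 -> fault, frames (6)
3 -> fault, frames (6 3)
2 -> fault, frames (6 3 2)
7 -> fault, evict 6, frames (3 2 7)
3 -> hit
7 -> hit
3 -> hit
7 -> hit
3 -> hit
2 -> hit
4 -> fault, evict 7, frames (3 2 4)
3 -> hit
Page faults: 5.

5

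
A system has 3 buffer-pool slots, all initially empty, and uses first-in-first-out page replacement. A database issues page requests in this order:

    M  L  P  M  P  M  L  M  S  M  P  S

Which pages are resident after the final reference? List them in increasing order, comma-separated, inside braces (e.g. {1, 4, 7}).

M → fault, frames {M}
L → fault, frames {M,L}
P → fault, frames {M,L,P}
M → hit
P → hit
M → hit
L → hit
M → hit
S → fault, evict M, frames {L,P,S}
M → fault, evict L, frames {P,S,M}
P → hit
S → hit

{M, P, S}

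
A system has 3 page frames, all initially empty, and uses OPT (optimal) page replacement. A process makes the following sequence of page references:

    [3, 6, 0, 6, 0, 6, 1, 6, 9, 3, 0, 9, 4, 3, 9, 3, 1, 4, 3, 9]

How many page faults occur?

3 → fault, frames [3]
6 → fault, frames [3, 6]
0 → fault, frames [3, 6, 0]
6 → hit
0 → hit
6 → hit
1 → fault, evict 0, frames [3, 6, 1]
6 → hit
9 → fault, evict 6, frames [3, 1, 9]
3 → hit
0 → fault, evict 1, frames [3, 9, 0]
9 → hit
4 → fault, evict 0, frames [3, 9, 4]
3 → hit
9 → hit
3 → hit
1 → fault, evict 9, frames [3, 4, 1]
4 → hit
3 → hit
9 → fault, evict 1, frames [3, 4, 9]
Page faults: 9.

9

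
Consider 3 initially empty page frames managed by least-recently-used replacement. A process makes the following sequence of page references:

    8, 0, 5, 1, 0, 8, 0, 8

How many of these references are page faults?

5

8 -> miss, frames (8)
0 -> miss, frames (8 0)
5 -> miss, frames (8 0 5)
1 -> miss, evict 8, frames (0 5 1)
0 -> hit
8 -> miss, evict 5, frames (1 0 8)
0 -> hit
8 -> hit
Page faults: 5.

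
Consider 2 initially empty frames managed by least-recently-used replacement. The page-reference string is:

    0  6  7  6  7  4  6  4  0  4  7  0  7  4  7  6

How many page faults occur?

0: fault, frames {0}
6: fault, frames {0,6}
7: fault, evict 0, frames {6,7}
6: hit
7: hit
4: fault, evict 6, frames {7,4}
6: fault, evict 7, frames {4,6}
4: hit
0: fault, evict 6, frames {4,0}
4: hit
7: fault, evict 0, frames {4,7}
0: fault, evict 4, frames {7,0}
7: hit
4: fault, evict 0, frames {7,4}
7: hit
6: fault, evict 4, frames {7,6}
Page faults: 10.

10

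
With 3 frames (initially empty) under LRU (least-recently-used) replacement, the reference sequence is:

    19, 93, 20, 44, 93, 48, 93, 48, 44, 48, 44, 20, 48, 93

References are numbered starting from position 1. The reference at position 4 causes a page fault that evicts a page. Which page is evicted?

pos 1: 19 -> fault, frames [19]
pos 2: 93 -> fault, frames [19, 93]
pos 3: 20 -> fault, frames [19, 93, 20]
pos 4: 44 -> fault, evict 19, frames [93, 20, 44]
At position 4, page 19 is evicted.

19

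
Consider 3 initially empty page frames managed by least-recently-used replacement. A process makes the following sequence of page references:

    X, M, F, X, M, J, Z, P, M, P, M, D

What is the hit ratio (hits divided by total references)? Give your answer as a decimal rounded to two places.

0.33

X: miss, frames [X]
M: miss, frames [X, M]
F: miss, frames [X, M, F]
X: hit
M: hit
J: miss, evict F, frames [X, M, J]
Z: miss, evict X, frames [M, J, Z]
P: miss, evict M, frames [J, Z, P]
M: miss, evict J, frames [Z, P, M]
P: hit
M: hit
D: miss, evict Z, frames [P, M, D]
Hits: 4 of 12 references → 4/12 = 0.3333.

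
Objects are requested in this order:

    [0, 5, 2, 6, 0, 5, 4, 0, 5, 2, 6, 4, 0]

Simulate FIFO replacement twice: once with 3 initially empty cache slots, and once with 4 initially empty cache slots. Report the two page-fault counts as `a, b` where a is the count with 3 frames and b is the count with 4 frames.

10, 11

3 frames: F F F F F F F . . F F . F → 10 faults.
4 frames: F F F F . . F F F F F F F → 11 faults.
11 > 10: adding a frame increased faults — Belady's anomaly.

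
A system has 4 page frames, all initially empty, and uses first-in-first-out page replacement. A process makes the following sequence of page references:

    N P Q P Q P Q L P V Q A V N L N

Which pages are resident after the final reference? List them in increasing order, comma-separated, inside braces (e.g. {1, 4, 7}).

{A, L, N, V}

N: miss, frames [N]
P: miss, frames [N, P]
Q: miss, frames [N, P, Q]
P: hit
Q: hit
P: hit
Q: hit
L: miss, frames [N, P, Q, L]
P: hit
V: miss, evict N, frames [P, Q, L, V]
Q: hit
A: miss, evict P, frames [Q, L, V, A]
V: hit
N: miss, evict Q, frames [L, V, A, N]
L: hit
N: hit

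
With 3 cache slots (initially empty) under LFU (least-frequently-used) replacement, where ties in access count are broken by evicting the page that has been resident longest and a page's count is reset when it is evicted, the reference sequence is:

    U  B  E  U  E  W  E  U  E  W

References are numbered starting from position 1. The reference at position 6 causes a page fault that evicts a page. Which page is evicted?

pos 1: U → fault, frames [U]
pos 2: B → fault, frames [U, B]
pos 3: E → fault, frames [U, B, E]
pos 4: U → hit
pos 5: E → hit
pos 6: W → fault, evict B, frames [U, E, W]
At position 6, page B is evicted.

B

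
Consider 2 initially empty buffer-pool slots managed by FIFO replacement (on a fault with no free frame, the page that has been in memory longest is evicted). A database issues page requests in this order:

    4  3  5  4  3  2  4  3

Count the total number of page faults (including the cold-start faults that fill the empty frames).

8

4: miss, frames [4]
3: miss, frames [4, 3]
5: miss, evict 4, frames [3, 5]
4: miss, evict 3, frames [5, 4]
3: miss, evict 5, frames [4, 3]
2: miss, evict 4, frames [3, 2]
4: miss, evict 3, frames [2, 4]
3: miss, evict 2, frames [4, 3]
Page faults: 8.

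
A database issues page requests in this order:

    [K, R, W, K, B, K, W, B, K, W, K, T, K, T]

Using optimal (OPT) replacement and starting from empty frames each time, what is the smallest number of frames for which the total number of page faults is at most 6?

3

f=1: 14 faults
f=2: 7 faults
f=3: 5 faults
f=4: 5 faults
f=5: 5 faults
Smallest f with faults ≤ 6 is 3.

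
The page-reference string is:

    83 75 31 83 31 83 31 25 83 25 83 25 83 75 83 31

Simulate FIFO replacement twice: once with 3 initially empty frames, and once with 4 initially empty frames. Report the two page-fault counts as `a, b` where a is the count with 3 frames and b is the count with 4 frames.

7, 4

3 frames: F F F . . . . F F . . . . F . F → 7 faults.
4 frames: F F F . . . . F . . . . . . . . → 4 faults.
4 < 7: adding a frame reduced faults, as is typical.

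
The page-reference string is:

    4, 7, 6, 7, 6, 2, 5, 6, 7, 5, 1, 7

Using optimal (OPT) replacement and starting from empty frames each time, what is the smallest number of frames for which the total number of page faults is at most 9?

2

f=1: 12 faults
f=2: 7 faults
f=3: 6 faults
f=4: 6 faults
f=5: 6 faults
f=6: 6 faults
Smallest f with faults ≤ 9 is 2.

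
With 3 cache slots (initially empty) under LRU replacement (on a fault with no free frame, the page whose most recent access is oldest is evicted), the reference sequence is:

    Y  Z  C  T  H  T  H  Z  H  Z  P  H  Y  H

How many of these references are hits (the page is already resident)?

Y -> fault, frames [Y]
Z -> fault, frames [Y, Z]
C -> fault, frames [Y, Z, C]
T -> fault, evict Y, frames [Z, C, T]
H -> fault, evict Z, frames [C, T, H]
T -> hit
H -> hit
Z -> fault, evict C, frames [T, H, Z]
H -> hit
Z -> hit
P -> fault, evict T, frames [H, Z, P]
H -> hit
Y -> fault, evict Z, frames [P, H, Y]
H -> hit
Hits: 6.

6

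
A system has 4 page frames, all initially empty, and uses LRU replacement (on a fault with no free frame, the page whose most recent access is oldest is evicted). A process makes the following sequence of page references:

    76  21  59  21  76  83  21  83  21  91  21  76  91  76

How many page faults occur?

5

76: fault, frames {76}
21: fault, frames {76,21}
59: fault, frames {76,21,59}
21: hit
76: hit
83: fault, frames {59,21,76,83}
21: hit
83: hit
21: hit
91: fault, evict 59, frames {76,83,21,91}
21: hit
76: hit
91: hit
76: hit
Page faults: 5.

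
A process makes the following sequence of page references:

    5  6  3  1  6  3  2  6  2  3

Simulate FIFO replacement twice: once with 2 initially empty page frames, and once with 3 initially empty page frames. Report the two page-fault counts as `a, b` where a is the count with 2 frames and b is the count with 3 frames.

9, 7

2 frames: F F F F F F F F . F → 9 faults.
3 frames: F F F F . . F F . F → 7 faults.
7 < 9: adding a frame reduced faults, as is typical.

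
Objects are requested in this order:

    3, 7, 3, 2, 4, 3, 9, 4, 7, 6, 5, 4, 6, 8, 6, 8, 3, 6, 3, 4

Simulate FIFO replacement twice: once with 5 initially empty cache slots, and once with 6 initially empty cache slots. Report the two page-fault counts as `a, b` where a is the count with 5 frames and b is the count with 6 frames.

10, 9

5 frames: F F . F F . F . . F F . . F . . F . . F → 10 faults.
6 frames: F F . F F . F . . F F . . F . . F . . . → 9 faults.
9 < 10: adding a frame reduced faults, as is typical.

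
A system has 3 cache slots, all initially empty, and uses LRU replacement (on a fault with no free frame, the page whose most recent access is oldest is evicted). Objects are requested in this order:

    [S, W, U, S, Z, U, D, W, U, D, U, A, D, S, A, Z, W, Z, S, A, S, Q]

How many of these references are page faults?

S: miss, frames (S)
W: miss, frames (S W)
U: miss, frames (S W U)
S: hit
Z: miss, evict W, frames (U S Z)
U: hit
D: miss, evict S, frames (Z U D)
W: miss, evict Z, frames (U D W)
U: hit
D: hit
U: hit
A: miss, evict W, frames (D U A)
D: hit
S: miss, evict U, frames (A D S)
A: hit
Z: miss, evict D, frames (S A Z)
W: miss, evict S, frames (A Z W)
Z: hit
S: miss, evict A, frames (W Z S)
A: miss, evict W, frames (Z S A)
S: hit
Q: miss, evict Z, frames (A S Q)
Page faults: 13.

13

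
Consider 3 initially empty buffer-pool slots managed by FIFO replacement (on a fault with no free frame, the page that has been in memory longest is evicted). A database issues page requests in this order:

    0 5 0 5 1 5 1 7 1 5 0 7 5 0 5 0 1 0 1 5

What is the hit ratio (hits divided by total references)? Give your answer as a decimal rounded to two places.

0.65

0 -> miss, frames [0]
5 -> miss, frames [0, 5]
0 -> hit
5 -> hit
1 -> miss, frames [0, 5, 1]
5 -> hit
1 -> hit
7 -> miss, evict 0, frames [5, 1, 7]
1 -> hit
5 -> hit
0 -> miss, evict 5, frames [1, 7, 0]
7 -> hit
5 -> miss, evict 1, frames [7, 0, 5]
0 -> hit
5 -> hit
0 -> hit
1 -> miss, evict 7, frames [0, 5, 1]
0 -> hit
1 -> hit
5 -> hit
Hits: 13 of 20 references → 13/20 = 0.6500.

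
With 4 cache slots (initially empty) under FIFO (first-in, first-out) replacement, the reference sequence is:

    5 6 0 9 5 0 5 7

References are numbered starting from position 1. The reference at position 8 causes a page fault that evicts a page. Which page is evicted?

pos 1: 5 → miss, frames {5}
pos 2: 6 → miss, frames {5,6}
pos 3: 0 → miss, frames {5,6,0}
pos 4: 9 → miss, frames {5,6,0,9}
pos 5: 5 → hit
pos 6: 0 → hit
pos 7: 5 → hit
pos 8: 7 → miss, evict 5, frames {6,0,9,7}
At position 8, page 5 is evicted.

5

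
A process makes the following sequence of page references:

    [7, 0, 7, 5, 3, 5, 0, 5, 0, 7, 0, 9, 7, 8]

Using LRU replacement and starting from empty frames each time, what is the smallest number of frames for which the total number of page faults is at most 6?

f=1: 14 faults
f=2: 9 faults
f=3: 8 faults
f=4: 6 faults
f=5: 6 faults
f=6: 6 faults
Smallest f with faults ≤ 6 is 4.

4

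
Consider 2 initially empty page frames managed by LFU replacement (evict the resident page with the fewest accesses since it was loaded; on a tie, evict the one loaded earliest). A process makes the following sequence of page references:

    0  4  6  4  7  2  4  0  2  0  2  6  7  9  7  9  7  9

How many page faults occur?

0 -> miss, frames (0)
4 -> miss, frames (0 4)
6 -> miss, evict 0, frames (4 6)
4 -> hit
7 -> miss, evict 6, frames (4 7)
2 -> miss, evict 7, frames (4 2)
4 -> hit
0 -> miss, evict 2, frames (4 0)
2 -> miss, evict 0, frames (4 2)
0 -> miss, evict 2, frames (4 0)
2 -> miss, evict 0, frames (4 2)
6 -> miss, evict 2, frames (4 6)
7 -> miss, evict 6, frames (4 7)
9 -> miss, evict 7, frames (4 9)
7 -> miss, evict 9, frames (4 7)
9 -> miss, evict 7, frames (4 9)
7 -> miss, evict 9, frames (4 7)
9 -> miss, evict 7, frames (4 9)
Page faults: 16.

16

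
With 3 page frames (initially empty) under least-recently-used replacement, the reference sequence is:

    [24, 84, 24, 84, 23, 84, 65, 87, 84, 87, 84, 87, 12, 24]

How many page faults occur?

7

24 -> fault, frames (24)
84 -> fault, frames (24 84)
24 -> hit
84 -> hit
23 -> fault, frames (24 84 23)
84 -> hit
65 -> fault, evict 24, frames (23 84 65)
87 -> fault, evict 23, frames (84 65 87)
84 -> hit
87 -> hit
84 -> hit
87 -> hit
12 -> fault, evict 65, frames (84 87 12)
24 -> fault, evict 84, frames (87 12 24)
Page faults: 7.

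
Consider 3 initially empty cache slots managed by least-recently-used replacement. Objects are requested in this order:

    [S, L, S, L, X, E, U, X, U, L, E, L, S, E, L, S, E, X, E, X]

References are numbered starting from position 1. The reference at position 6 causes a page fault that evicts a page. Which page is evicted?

pos 1: S: miss, frames [S]
pos 2: L: miss, frames [S, L]
pos 3: S: hit
pos 4: L: hit
pos 5: X: miss, frames [S, L, X]
pos 6: E: miss, evict S, frames [L, X, E]
At position 6, page S is evicted.

S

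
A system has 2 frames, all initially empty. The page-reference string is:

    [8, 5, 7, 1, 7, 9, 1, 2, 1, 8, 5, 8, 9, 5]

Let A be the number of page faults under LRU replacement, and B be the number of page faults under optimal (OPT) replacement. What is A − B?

Under LRU: F F F F . F F F . F F . F F → 11 faults.
Under OPT: F F F F . F . F . F F . F . → 9 faults.
A − B = 11 − 9 = 2.

2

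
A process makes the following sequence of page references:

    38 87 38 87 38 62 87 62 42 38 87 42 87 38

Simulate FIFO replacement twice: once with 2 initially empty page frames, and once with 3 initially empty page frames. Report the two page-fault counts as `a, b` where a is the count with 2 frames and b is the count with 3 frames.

2 frames: F F . . . F . . F F F F . F → 8 faults.
3 frames: F F . . . F . . F F F . . . → 6 faults.
6 < 8: adding a frame reduced faults, as is typical.

8, 6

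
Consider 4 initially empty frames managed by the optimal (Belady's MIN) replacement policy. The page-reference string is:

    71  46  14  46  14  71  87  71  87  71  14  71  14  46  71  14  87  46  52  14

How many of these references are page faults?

5

71 -> fault, frames {71}
46 -> fault, frames {71,46}
14 -> fault, frames {71,46,14}
46 -> hit
14 -> hit
71 -> hit
87 -> fault, frames {71,46,14,87}
71 -> hit
87 -> hit
71 -> hit
14 -> hit
71 -> hit
14 -> hit
46 -> hit
71 -> hit
14 -> hit
87 -> hit
46 -> hit
52 -> fault, evict 87, frames {71,46,14,52}
14 -> hit
Page faults: 5.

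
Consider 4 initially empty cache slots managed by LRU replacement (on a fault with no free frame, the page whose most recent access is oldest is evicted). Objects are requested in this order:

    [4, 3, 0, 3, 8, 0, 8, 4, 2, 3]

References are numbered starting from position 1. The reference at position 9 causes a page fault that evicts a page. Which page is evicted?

3

pos 1: 4 -> miss, frames [4]
pos 2: 3 -> miss, frames [4, 3]
pos 3: 0 -> miss, frames [4, 3, 0]
pos 4: 3 -> hit
pos 5: 8 -> miss, frames [4, 0, 3, 8]
pos 6: 0 -> hit
pos 7: 8 -> hit
pos 8: 4 -> hit
pos 9: 2 -> miss, evict 3, frames [0, 8, 4, 2]
At position 9, page 3 is evicted.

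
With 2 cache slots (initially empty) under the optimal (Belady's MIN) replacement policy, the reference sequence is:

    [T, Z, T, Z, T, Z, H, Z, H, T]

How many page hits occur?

6

T -> fault, frames [T]
Z -> fault, frames [T, Z]
T -> hit
Z -> hit
T -> hit
Z -> hit
H -> fault, evict T, frames [Z, H]
Z -> hit
H -> hit
T -> fault, evict H, frames [Z, T]
Hits: 6.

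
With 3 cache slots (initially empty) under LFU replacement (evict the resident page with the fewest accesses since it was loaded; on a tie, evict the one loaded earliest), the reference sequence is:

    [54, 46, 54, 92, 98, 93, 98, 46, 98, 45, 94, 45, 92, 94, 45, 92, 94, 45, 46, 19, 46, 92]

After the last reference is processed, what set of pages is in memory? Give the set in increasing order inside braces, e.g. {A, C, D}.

54 → fault, frames {54}
46 → fault, frames {54,46}
54 → hit
92 → fault, frames {54,46,92}
98 → fault, evict 46, frames {54,92,98}
93 → fault, evict 92, frames {54,98,93}
98 → hit
46 → fault, evict 93, frames {54,98,46}
98 → hit
45 → fault, evict 46, frames {54,98,45}
94 → fault, evict 45, frames {54,98,94}
45 → fault, evict 94, frames {54,98,45}
92 → fault, evict 45, frames {54,98,92}
94 → fault, evict 92, frames {54,98,94}
45 → fault, evict 94, frames {54,98,45}
92 → fault, evict 45, frames {54,98,92}
94 → fault, evict 92, frames {54,98,94}
45 → fault, evict 94, frames {54,98,45}
46 → fault, evict 45, frames {54,98,46}
19 → fault, evict 46, frames {54,98,19}
46 → fault, evict 19, frames {54,98,46}
92 → fault, evict 46, frames {54,98,92}

{54, 92, 98}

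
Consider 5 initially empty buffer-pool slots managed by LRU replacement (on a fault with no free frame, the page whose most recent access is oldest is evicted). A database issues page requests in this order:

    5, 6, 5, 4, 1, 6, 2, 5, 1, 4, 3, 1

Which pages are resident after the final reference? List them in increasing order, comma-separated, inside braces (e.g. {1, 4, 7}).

5 → miss, frames [5]
6 → miss, frames [5, 6]
5 → hit
4 → miss, frames [6, 5, 4]
1 → miss, frames [6, 5, 4, 1]
6 → hit
2 → miss, frames [5, 4, 1, 6, 2]
5 → hit
1 → hit
4 → hit
3 → miss, evict 6, frames [2, 5, 1, 4, 3]
1 → hit

{1, 2, 3, 4, 5}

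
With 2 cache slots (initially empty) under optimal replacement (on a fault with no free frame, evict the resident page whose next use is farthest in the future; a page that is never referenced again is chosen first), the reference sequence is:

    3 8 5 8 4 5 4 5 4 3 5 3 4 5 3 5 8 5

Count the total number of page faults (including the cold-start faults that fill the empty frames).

3 -> miss, frames [3]
8 -> miss, frames [3, 8]
5 -> miss, evict 3, frames [8, 5]
8 -> hit
4 -> miss, evict 8, frames [5, 4]
5 -> hit
4 -> hit
5 -> hit
4 -> hit
3 -> miss, evict 4, frames [5, 3]
5 -> hit
3 -> hit
4 -> miss, evict 3, frames [5, 4]
5 -> hit
3 -> miss, evict 4, frames [5, 3]
5 -> hit
8 -> miss, evict 3, frames [5, 8]
5 -> hit
Page faults: 8.

8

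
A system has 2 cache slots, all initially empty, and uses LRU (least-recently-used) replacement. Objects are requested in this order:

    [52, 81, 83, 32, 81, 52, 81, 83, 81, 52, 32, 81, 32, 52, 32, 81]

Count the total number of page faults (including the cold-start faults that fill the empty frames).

12

52: miss, frames {52}
81: miss, frames {52,81}
83: miss, evict 52, frames {81,83}
32: miss, evict 81, frames {83,32}
81: miss, evict 83, frames {32,81}
52: miss, evict 32, frames {81,52}
81: hit
83: miss, evict 52, frames {81,83}
81: hit
52: miss, evict 83, frames {81,52}
32: miss, evict 81, frames {52,32}
81: miss, evict 52, frames {32,81}
32: hit
52: miss, evict 81, frames {32,52}
32: hit
81: miss, evict 52, frames {32,81}
Page faults: 12.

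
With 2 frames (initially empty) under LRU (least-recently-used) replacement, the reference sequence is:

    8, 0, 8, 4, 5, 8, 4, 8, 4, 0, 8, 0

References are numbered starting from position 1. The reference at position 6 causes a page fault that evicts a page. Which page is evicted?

4

pos 1: 8: fault, frames [8]
pos 2: 0: fault, frames [8, 0]
pos 3: 8: hit
pos 4: 4: fault, evict 0, frames [8, 4]
pos 5: 5: fault, evict 8, frames [4, 5]
pos 6: 8: fault, evict 4, frames [5, 8]
At position 6, page 4 is evicted.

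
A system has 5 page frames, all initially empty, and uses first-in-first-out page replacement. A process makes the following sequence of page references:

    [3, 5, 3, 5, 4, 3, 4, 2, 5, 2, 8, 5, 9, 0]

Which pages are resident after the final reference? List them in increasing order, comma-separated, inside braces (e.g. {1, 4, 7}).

{0, 2, 4, 8, 9}

3 → miss, frames (3)
5 → miss, frames (3 5)
3 → hit
5 → hit
4 → miss, frames (3 5 4)
3 → hit
4 → hit
2 → miss, frames (3 5 4 2)
5 → hit
2 → hit
8 → miss, frames (3 5 4 2 8)
5 → hit
9 → miss, evict 3, frames (5 4 2 8 9)
0 → miss, evict 5, frames (4 2 8 9 0)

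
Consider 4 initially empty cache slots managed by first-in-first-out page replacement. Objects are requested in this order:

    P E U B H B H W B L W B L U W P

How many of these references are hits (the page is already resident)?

P -> fault, frames {P}
E -> fault, frames {P,E}
U -> fault, frames {P,E,U}
B -> fault, frames {P,E,U,B}
H -> fault, evict P, frames {E,U,B,H}
B -> hit
H -> hit
W -> fault, evict E, frames {U,B,H,W}
B -> hit
L -> fault, evict U, frames {B,H,W,L}
W -> hit
B -> hit
L -> hit
U -> fault, evict B, frames {H,W,L,U}
W -> hit
P -> fault, evict H, frames {W,L,U,P}
Hits: 7.

7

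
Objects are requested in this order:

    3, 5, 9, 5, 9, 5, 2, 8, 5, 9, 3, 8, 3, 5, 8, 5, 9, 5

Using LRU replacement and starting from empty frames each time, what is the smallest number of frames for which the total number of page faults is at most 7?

4

f=1: 18 faults
f=2: 12 faults
f=3: 10 faults
f=4: 6 faults
f=5: 5 faults
Smallest f with faults ≤ 7 is 4.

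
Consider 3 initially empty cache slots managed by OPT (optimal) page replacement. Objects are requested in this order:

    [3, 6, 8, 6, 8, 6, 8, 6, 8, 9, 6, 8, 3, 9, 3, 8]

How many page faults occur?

5

3: fault, frames (3)
6: fault, frames (3 6)
8: fault, frames (3 6 8)
6: hit
8: hit
6: hit
8: hit
6: hit
8: hit
9: fault, evict 3, frames (6 8 9)
6: hit
8: hit
3: fault, evict 6, frames (8 9 3)
9: hit
3: hit
8: hit
Page faults: 5.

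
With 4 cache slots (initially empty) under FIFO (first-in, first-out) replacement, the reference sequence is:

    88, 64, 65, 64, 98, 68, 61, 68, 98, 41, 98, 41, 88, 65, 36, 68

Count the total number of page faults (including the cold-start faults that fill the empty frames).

88 -> fault, frames [88]
64 -> fault, frames [88, 64]
65 -> fault, frames [88, 64, 65]
64 -> hit
98 -> fault, frames [88, 64, 65, 98]
68 -> fault, evict 88, frames [64, 65, 98, 68]
61 -> fault, evict 64, frames [65, 98, 68, 61]
68 -> hit
98 -> hit
41 -> fault, evict 65, frames [98, 68, 61, 41]
98 -> hit
41 -> hit
88 -> fault, evict 98, frames [68, 61, 41, 88]
65 -> fault, evict 68, frames [61, 41, 88, 65]
36 -> fault, evict 61, frames [41, 88, 65, 36]
68 -> fault, evict 41, frames [88, 65, 36, 68]
Page faults: 11.

11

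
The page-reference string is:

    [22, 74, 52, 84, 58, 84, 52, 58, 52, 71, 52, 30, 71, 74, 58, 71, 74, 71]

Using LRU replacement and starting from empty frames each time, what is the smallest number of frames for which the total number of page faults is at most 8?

5

f=1: 18 faults
f=2: 14 faults
f=3: 9 faults
f=4: 9 faults
f=5: 8 faults
f=6: 7 faults
f=7: 7 faults
Smallest f with faults ≤ 8 is 5.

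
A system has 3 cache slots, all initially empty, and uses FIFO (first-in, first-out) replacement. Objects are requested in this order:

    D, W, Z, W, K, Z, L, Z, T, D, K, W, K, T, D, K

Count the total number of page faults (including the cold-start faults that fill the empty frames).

D -> miss, frames {D}
W -> miss, frames {D,W}
Z -> miss, frames {D,W,Z}
W -> hit
K -> miss, evict D, frames {W,Z,K}
Z -> hit
L -> miss, evict W, frames {Z,K,L}
Z -> hit
T -> miss, evict Z, frames {K,L,T}
D -> miss, evict K, frames {L,T,D}
K -> miss, evict L, frames {T,D,K}
W -> miss, evict T, frames {D,K,W}
K -> hit
T -> miss, evict D, frames {K,W,T}
D -> miss, evict K, frames {W,T,D}
K -> miss, evict W, frames {T,D,K}
Page faults: 12.

12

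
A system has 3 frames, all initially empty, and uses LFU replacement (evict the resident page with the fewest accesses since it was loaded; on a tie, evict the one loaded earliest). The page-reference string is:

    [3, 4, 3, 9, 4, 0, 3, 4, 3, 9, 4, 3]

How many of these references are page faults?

5

3 → fault, frames [3]
4 → fault, frames [3, 4]
3 → hit
9 → fault, frames [3, 4, 9]
4 → hit
0 → fault, evict 9, frames [3, 4, 0]
3 → hit
4 → hit
3 → hit
9 → fault, evict 0, frames [3, 4, 9]
4 → hit
3 → hit
Page faults: 5.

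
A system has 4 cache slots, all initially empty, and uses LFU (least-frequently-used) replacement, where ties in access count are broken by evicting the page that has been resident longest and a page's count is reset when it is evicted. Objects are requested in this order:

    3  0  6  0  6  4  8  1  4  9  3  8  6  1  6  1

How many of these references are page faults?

3 -> miss, frames {3}
0 -> miss, frames {3,0}
6 -> miss, frames {3,0,6}
0 -> hit
6 -> hit
4 -> miss, frames {3,0,6,4}
8 -> miss, evict 3, frames {0,6,4,8}
1 -> miss, evict 4, frames {0,6,8,1}
4 -> miss, evict 8, frames {0,6,1,4}
9 -> miss, evict 1, frames {0,6,4,9}
3 -> miss, evict 4, frames {0,6,9,3}
8 -> miss, evict 9, frames {0,6,3,8}
6 -> hit
1 -> miss, evict 3, frames {0,6,8,1}
6 -> hit
1 -> hit
Page faults: 11.

11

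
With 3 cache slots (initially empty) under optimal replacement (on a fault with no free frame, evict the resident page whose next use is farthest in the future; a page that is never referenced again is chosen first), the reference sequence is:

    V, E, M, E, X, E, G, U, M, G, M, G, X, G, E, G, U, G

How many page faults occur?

8

V: fault, frames {V}
E: fault, frames {V,E}
M: fault, frames {V,E,M}
E: hit
X: fault, evict V, frames {E,M,X}
E: hit
G: fault, evict E, frames {M,X,G}
U: fault, evict X, frames {M,G,U}
M: hit
G: hit
M: hit
G: hit
X: fault, evict M, frames {G,U,X}
G: hit
E: fault, evict X, frames {G,U,E}
G: hit
U: hit
G: hit
Page faults: 8.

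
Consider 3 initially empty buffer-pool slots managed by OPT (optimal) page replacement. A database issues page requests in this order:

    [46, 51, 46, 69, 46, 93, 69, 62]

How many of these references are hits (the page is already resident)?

3

46 → fault, frames (46)
51 → fault, frames (46 51)
46 → hit
69 → fault, frames (46 51 69)
46 → hit
93 → fault, evict 51, frames (46 69 93)
69 → hit
62 → fault, evict 93, frames (46 69 62)
Hits: 3.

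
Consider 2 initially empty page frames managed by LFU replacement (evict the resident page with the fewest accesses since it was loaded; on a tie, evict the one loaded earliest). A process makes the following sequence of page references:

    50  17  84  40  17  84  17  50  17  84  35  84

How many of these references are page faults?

50 → fault, frames (50)
17 → fault, frames (50 17)
84 → fault, evict 50, frames (17 84)
40 → fault, evict 17, frames (84 40)
17 → fault, evict 84, frames (40 17)
84 → fault, evict 40, frames (17 84)
17 → hit
50 → fault, evict 84, frames (17 50)
17 → hit
84 → fault, evict 50, frames (17 84)
35 → fault, evict 84, frames (17 35)
84 → fault, evict 35, frames (17 84)
Page faults: 10.

10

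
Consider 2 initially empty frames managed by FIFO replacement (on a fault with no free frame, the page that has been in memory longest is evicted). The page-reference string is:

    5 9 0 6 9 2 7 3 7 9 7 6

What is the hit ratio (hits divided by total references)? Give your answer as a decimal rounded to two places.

5: miss, frames (5)
9: miss, frames (5 9)
0: miss, evict 5, frames (9 0)
6: miss, evict 9, frames (0 6)
9: miss, evict 0, frames (6 9)
2: miss, evict 6, frames (9 2)
7: miss, evict 9, frames (2 7)
3: miss, evict 2, frames (7 3)
7: hit
9: miss, evict 7, frames (3 9)
7: miss, evict 3, frames (9 7)
6: miss, evict 9, frames (7 6)
Hits: 1 of 12 references → 1/12 = 0.0833.

0.08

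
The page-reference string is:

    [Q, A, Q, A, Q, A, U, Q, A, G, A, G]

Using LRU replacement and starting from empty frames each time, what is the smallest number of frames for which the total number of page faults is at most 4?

f=1: 12 faults
f=2: 6 faults
f=3: 4 faults
f=4: 4 faults
Smallest f with faults ≤ 4 is 3.

3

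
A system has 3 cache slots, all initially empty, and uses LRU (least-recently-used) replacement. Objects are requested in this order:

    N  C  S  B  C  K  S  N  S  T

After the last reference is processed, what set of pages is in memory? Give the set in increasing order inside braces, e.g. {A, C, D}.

{N, S, T}

N -> miss, frames [N]
C -> miss, frames [N, C]
S -> miss, frames [N, C, S]
B -> miss, evict N, frames [C, S, B]
C -> hit
K -> miss, evict S, frames [B, C, K]
S -> miss, evict B, frames [C, K, S]
N -> miss, evict C, frames [K, S, N]
S -> hit
T -> miss, evict K, frames [N, S, T]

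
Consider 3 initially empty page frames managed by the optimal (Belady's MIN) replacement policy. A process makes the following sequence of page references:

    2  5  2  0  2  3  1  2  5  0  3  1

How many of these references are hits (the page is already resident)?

2: fault, frames (2)
5: fault, frames (2 5)
2: hit
0: fault, frames (2 5 0)
2: hit
3: fault, evict 0, frames (2 5 3)
1: fault, evict 3, frames (2 5 1)
2: hit
5: hit
0: fault, evict 5, frames (2 1 0)
3: fault, evict 0, frames (2 1 3)
1: hit
Hits: 5.

5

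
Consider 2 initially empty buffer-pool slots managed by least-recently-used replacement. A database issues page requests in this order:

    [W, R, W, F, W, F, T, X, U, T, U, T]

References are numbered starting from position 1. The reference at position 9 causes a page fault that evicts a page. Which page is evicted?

T

pos 1: W → fault, frames [W]
pos 2: R → fault, frames [W, R]
pos 3: W → hit
pos 4: F → fault, evict R, frames [W, F]
pos 5: W → hit
pos 6: F → hit
pos 7: T → fault, evict W, frames [F, T]
pos 8: X → fault, evict F, frames [T, X]
pos 9: U → fault, evict T, frames [X, U]
At position 9, page T is evicted.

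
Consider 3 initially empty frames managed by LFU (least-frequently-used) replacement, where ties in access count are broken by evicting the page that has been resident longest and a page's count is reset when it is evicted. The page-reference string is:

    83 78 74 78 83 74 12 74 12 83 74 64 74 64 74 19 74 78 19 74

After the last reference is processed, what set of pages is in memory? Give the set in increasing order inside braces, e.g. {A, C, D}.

83 -> fault, frames (83)
78 -> fault, frames (83 78)
74 -> fault, frames (83 78 74)
78 -> hit
83 -> hit
74 -> hit
12 -> fault, evict 83, frames (78 74 12)
74 -> hit
12 -> hit
83 -> fault, evict 78, frames (74 12 83)
74 -> hit
64 -> fault, evict 83, frames (74 12 64)
74 -> hit
64 -> hit
74 -> hit
19 -> fault, evict 12, frames (74 64 19)
74 -> hit
78 -> fault, evict 19, frames (74 64 78)
19 -> fault, evict 78, frames (74 64 19)
74 -> hit

{19, 64, 74}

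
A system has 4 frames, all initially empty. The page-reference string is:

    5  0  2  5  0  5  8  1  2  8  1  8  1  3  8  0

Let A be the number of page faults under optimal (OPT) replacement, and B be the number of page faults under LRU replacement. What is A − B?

-2

Under OPT: F F F . . . F F . . . . . F . . → 6 faults.
Under LRU: F F F . . . F F F . . . . F . F → 8 faults.
A − B = 6 − 8 = -2.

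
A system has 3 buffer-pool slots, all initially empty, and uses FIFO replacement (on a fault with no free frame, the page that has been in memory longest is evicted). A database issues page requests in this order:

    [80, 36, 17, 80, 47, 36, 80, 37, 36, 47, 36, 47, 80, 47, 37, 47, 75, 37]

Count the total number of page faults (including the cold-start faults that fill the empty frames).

80 -> miss, frames [80]
36 -> miss, frames [80, 36]
17 -> miss, frames [80, 36, 17]
80 -> hit
47 -> miss, evict 80, frames [36, 17, 47]
36 -> hit
80 -> miss, evict 36, frames [17, 47, 80]
37 -> miss, evict 17, frames [47, 80, 37]
36 -> miss, evict 47, frames [80, 37, 36]
47 -> miss, evict 80, frames [37, 36, 47]
36 -> hit
47 -> hit
80 -> miss, evict 37, frames [36, 47, 80]
47 -> hit
37 -> miss, evict 36, frames [47, 80, 37]
47 -> hit
75 -> miss, evict 47, frames [80, 37, 75]
37 -> hit
Page faults: 11.

11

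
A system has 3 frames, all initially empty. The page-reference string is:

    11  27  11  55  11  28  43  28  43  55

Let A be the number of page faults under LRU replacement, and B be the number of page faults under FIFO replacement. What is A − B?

Under LRU: F F . F . F F . . F → 6 faults.
Under FIFO: F F . F . F F . . . → 5 faults.
A − B = 6 − 5 = 1.

1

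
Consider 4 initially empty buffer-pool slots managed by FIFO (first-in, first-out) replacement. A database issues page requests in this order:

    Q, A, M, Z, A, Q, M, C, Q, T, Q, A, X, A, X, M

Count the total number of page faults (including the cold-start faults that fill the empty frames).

Q: fault, frames {Q}
A: fault, frames {Q,A}
M: fault, frames {Q,A,M}
Z: fault, frames {Q,A,M,Z}
A: hit
Q: hit
M: hit
C: fault, evict Q, frames {A,M,Z,C}
Q: fault, evict A, frames {M,Z,C,Q}
T: fault, evict M, frames {Z,C,Q,T}
Q: hit
A: fault, evict Z, frames {C,Q,T,A}
X: fault, evict C, frames {Q,T,A,X}
A: hit
X: hit
M: fault, evict Q, frames {T,A,X,M}
Page faults: 10.

10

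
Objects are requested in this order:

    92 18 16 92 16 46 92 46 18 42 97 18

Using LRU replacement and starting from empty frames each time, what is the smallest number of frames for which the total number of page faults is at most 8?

f=1: 12 faults
f=2: 10 faults
f=3: 7 faults
f=4: 6 faults
f=5: 6 faults
f=6: 6 faults
Smallest f with faults ≤ 8 is 3.

3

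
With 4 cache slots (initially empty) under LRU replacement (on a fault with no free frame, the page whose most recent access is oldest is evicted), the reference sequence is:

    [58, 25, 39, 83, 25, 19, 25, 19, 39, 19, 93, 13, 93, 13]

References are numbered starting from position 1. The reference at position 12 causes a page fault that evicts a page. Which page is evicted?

pos 1: 58 -> miss, frames (58)
pos 2: 25 -> miss, frames (58 25)
pos 3: 39 -> miss, frames (58 25 39)
pos 4: 83 -> miss, frames (58 25 39 83)
pos 5: 25 -> hit
pos 6: 19 -> miss, evict 58, frames (39 83 25 19)
pos 7: 25 -> hit
pos 8: 19 -> hit
pos 9: 39 -> hit
pos 10: 19 -> hit
pos 11: 93 -> miss, evict 83, frames (25 39 19 93)
pos 12: 13 -> miss, evict 25, frames (39 19 93 13)
At position 12, page 25 is evicted.

25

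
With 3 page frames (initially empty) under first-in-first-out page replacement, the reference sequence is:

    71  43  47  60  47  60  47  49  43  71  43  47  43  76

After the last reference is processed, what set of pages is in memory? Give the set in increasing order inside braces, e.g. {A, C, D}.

71 → fault, frames (71)
43 → fault, frames (71 43)
47 → fault, frames (71 43 47)
60 → fault, evict 71, frames (43 47 60)
47 → hit
60 → hit
47 → hit
49 → fault, evict 43, frames (47 60 49)
43 → fault, evict 47, frames (60 49 43)
71 → fault, evict 60, frames (49 43 71)
43 → hit
47 → fault, evict 49, frames (43 71 47)
43 → hit
76 → fault, evict 43, frames (71 47 76)

{47, 71, 76}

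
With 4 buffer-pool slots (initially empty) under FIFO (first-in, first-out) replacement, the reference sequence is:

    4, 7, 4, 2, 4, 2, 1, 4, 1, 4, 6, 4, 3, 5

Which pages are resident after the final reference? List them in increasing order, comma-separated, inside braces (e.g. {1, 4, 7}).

4 -> miss, frames [4]
7 -> miss, frames [4, 7]
4 -> hit
2 -> miss, frames [4, 7, 2]
4 -> hit
2 -> hit
1 -> miss, frames [4, 7, 2, 1]
4 -> hit
1 -> hit
4 -> hit
6 -> miss, evict 4, frames [7, 2, 1, 6]
4 -> miss, evict 7, frames [2, 1, 6, 4]
3 -> miss, evict 2, frames [1, 6, 4, 3]
5 -> miss, evict 1, frames [6, 4, 3, 5]

{3, 4, 5, 6}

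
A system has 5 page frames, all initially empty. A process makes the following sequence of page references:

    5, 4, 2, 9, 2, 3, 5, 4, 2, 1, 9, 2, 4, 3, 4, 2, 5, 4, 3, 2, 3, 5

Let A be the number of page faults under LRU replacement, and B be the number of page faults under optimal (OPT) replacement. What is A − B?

Under LRU: F F F F . F . . . F F . . F . . F . . . . . → 9 faults.
Under OPT: F F F F . F . . . F . . . . . . F . . . . . → 7 faults.
A − B = 9 − 7 = 2.

2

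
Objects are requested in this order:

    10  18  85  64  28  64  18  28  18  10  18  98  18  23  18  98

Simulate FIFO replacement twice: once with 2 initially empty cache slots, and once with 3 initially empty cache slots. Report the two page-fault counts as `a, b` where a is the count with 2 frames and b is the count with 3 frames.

11, 10

2 frames: F F F F F . F . . F . F F F . F → 11 faults.
3 frames: F F F F F . F . . F . F . F F . → 10 faults.
10 < 11: adding a frame reduced faults, as is typical.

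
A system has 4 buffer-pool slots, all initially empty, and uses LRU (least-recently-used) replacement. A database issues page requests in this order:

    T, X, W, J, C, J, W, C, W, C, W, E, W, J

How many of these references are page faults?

T → fault, frames {T}
X → fault, frames {T,X}
W → fault, frames {T,X,W}
J → fault, frames {T,X,W,J}
C → fault, evict T, frames {X,W,J,C}
J → hit
W → hit
C → hit
W → hit
C → hit
W → hit
E → fault, evict X, frames {J,C,W,E}
W → hit
J → hit
Page faults: 6.

6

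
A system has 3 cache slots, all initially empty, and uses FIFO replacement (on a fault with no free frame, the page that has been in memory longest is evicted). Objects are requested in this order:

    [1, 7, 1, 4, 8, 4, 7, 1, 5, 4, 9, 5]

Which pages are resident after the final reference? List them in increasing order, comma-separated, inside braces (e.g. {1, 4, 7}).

1 -> fault, frames (1)
7 -> fault, frames (1 7)
1 -> hit
4 -> fault, frames (1 7 4)
8 -> fault, evict 1, frames (7 4 8)
4 -> hit
7 -> hit
1 -> fault, evict 7, frames (4 8 1)
5 -> fault, evict 4, frames (8 1 5)
4 -> fault, evict 8, frames (1 5 4)
9 -> fault, evict 1, frames (5 4 9)
5 -> hit

{4, 5, 9}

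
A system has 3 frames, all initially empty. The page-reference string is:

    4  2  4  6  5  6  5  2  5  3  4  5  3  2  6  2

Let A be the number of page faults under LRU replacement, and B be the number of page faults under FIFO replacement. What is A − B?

1

Under LRU: F F . F F . . F . F F . . F F . → 9 faults.
Under FIFO: F F . F F . . . . F F . . F F . → 8 faults.
A − B = 9 − 8 = 1.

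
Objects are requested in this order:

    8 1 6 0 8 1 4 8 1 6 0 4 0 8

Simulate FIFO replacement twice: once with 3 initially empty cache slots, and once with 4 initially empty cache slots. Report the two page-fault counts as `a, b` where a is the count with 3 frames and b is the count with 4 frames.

10, 11

3 frames: F F F F F F F . . F F . . F → 10 faults.
4 frames: F F F F . . F F F F F F . F → 11 faults.
11 > 10: adding a frame increased faults — Belady's anomaly.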